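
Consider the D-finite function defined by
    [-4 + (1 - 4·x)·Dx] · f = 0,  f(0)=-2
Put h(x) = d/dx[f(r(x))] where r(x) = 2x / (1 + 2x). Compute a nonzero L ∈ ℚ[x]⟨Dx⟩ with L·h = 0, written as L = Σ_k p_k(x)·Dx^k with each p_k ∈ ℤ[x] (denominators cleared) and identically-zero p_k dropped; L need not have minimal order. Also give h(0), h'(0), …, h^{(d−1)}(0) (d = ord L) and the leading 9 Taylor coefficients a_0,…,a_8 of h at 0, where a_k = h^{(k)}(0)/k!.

f: a_k = -2, -8, -32, -128, -512, -2048, -8192, -32768, -131072, …
h₀=f(r): pull back L_f along r ⇒ L₀.
h₀' ⇒ L via d/dx closure of L₀.
L = 12 + (-1 + 6·x)·Dx  (order 1).
h: a_k = -16, -192, -1728, -13824, -103680, -746496, -5225472, -35831808, -241864704, …
ICs: h(0) = -16.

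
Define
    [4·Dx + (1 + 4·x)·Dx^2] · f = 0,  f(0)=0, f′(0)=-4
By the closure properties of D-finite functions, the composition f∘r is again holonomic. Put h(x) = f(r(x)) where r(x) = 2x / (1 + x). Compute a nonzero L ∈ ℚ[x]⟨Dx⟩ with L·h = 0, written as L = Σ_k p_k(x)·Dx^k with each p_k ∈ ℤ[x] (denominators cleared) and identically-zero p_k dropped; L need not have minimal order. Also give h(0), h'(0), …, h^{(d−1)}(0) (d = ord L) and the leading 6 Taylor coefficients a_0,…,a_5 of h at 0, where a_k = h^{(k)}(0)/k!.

L = (10 + 18·x)·Dx + (1 + 10·x + 9·x^2)·Dx^2  (order 2).
h: a_k = 0, -8, 40, -728/3, 1640, -59048/5, …
ICs: h(0) = 0, h′(0) = -8.

f: a_k = 0, -4, 8, -64/3, 64, -1024/5, …
Substitute x→r, Dx→(1/r')Dx; clear ⇒ L₀.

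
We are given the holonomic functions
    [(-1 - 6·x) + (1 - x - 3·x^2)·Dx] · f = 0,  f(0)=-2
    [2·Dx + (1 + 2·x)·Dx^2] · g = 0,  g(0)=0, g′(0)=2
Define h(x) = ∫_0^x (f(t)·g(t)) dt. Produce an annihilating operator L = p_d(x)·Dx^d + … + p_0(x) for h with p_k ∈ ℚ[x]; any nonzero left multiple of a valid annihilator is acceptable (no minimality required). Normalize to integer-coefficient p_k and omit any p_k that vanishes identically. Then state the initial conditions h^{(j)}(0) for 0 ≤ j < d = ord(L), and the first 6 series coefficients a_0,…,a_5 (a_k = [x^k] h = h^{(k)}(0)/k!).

L = (8 + 24·x)·Dx + (18·x + 30·x^2)·Dx^2 + (-1 - x + 5·x^2 + 6·x^3)·Dx^3  (order 3).
h: a_k = 0, 0, -2, 0, -13/3, -28/15, …
ICs: h(0) = 0, h′(0) = 0, h′′(0) = -4.

f: a_k = -2, -2, -8, -14, -38, -80, …
g: a_k = 0, 2, -2, 8/3, -4, 32/5, …
f·g: L₀ = L_f ⊗_s L_g, ord ≤ 1·2.
Integrate: L := L₀·Dx.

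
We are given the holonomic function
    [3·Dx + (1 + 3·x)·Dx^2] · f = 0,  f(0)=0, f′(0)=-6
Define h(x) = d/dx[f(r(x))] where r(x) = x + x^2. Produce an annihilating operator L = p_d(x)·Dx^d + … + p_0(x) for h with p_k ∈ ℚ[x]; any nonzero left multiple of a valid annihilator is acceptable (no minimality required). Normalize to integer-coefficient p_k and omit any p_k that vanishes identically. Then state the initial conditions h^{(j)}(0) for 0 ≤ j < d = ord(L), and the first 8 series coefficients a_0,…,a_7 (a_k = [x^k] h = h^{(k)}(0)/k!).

f: a_k = 0, -6, 9, -18, 81/2, -486/5, 243, -4374/7, …
h₀=f(r): pull back L_f along r ⇒ L₀.
Differentiate: ansatz ord ≤ ord L₀ ⇒ L.
L = (1 + 6·x + 6·x^2) + (1 + 5·x + 9·x^2 + 6·x^3)·Dx  (order 1).
h: a_k = -6, 6, 0, -18, 54, -108, 162, -162, …
ICs: h(0) = -6.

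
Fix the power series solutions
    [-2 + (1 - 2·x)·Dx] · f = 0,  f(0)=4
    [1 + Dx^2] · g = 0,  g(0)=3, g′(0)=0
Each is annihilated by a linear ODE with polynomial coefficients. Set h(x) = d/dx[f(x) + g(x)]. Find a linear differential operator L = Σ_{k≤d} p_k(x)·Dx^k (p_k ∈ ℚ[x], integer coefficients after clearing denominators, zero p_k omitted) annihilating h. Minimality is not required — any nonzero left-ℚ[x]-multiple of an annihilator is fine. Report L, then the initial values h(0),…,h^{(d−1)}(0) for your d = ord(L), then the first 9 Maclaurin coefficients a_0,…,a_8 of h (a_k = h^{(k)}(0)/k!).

f: a_k = 4, 8, 16, 32, 64, 128, 256, 512, 1024, …
g: a_k = 3, 0, -3/2, 0, 1/8, 0, -1/240, 0, 1/13440, …
Weyl lclm of L_f,L_g ⇒ L₀ (ord ≤ 3).
h₀' ⇒ L via d/dx closure of L₀.
L = (196 - 16·x + 16·x^2) + (-25 + 54·x - 12·x^2 + 8·x^3)·Dx + (196 - 16·x + 16·x^2)·Dx^2 + (-25 + 54·x - 12·x^2 + 8·x^3)·Dx^3  (order 3).
h: a_k = 8, 29, 96, 513/2, 640, 61439/40, 3584, 13762561/1680, 18432, …
ICs: h(0) = 8, h′(0) = 29, h′′(0) = 192.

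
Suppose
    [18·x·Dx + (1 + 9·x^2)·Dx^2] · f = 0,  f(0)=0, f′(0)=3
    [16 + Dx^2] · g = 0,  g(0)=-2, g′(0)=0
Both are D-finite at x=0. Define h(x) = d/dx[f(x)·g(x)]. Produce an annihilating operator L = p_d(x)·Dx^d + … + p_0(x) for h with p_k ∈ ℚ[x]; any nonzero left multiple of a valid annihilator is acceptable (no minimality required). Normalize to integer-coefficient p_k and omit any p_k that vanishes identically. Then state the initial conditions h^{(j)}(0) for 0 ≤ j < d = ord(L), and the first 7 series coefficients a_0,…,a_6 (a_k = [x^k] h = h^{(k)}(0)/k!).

f: a_k = 0, 3, 0, -9, 0, 243/5, 0, …
g: a_k = -2, 0, 16, 0, -64/3, 0, 512/45, …
L₀ := L_f ⊗_s L_g (sym. prod.), ord ≤ 4.
h₀' ⇒ L via d/dx closure of L₀.
L = (524992 + 14103936·x^2 + 183342528·x^4 + 608394240·x^6 + 1431032832·x^8 + 3627970560·x^10 + 8707129344·x^12) + (314208·x + 11036736·x^3 + 108591840·x^5 + 419904000·x^7 + 1209323520·x^9 + 2176782336·x^11)·Dx + (38012 + 1098792·x^2 + 14837580·x^4 + 64186992·x^6 + 209112192·x^8 + 589545216·x^10 + 1088391168·x^12)·Dx^2 + (19638·x + 689796·x^3 + 6786990·x^5 + 26244000·x^7 + 75582720·x^9 + 136048896·x^11)·Dx^3 + (325 + 13581·x^2 + 211167·x^4 + 1635147·x^6 + 7479540·x^8 + 22674816·x^10 + 34012224·x^12)·Dx^4  (order 4).
h: a_k = -6, 0, 198, 0, -1526, 0, 171002/15, …
ICs: h(0) = -6, h′(0) = 0, h′′(0) = 396, h′′′(0) = 0.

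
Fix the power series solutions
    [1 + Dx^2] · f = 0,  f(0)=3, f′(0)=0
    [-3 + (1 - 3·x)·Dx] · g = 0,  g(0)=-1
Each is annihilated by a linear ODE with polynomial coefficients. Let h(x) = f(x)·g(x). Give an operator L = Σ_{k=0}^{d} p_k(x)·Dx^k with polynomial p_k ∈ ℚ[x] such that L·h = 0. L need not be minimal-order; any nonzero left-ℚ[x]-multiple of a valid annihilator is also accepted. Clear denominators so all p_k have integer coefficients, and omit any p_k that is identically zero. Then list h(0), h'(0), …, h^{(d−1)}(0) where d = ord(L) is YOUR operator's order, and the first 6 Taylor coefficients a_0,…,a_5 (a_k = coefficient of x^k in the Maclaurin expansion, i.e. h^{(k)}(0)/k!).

L = (-1 + 3·x) + 6·Dx + (-1 + 3·x)·Dx^2  (order 2).
h: a_k = -3, -9, -51/2, -153/2, -1837/8, -5511/8, …
ICs: h(0) = -3, h′(0) = -9.

f: a_k = 3, 0, -3/2, 0, 1/8, 0, …
g: a_k = -1, -3, -9, -27, -81, -243, …
h₀=f·g: eliminate ⇒ L₀, order ≤ 2·1.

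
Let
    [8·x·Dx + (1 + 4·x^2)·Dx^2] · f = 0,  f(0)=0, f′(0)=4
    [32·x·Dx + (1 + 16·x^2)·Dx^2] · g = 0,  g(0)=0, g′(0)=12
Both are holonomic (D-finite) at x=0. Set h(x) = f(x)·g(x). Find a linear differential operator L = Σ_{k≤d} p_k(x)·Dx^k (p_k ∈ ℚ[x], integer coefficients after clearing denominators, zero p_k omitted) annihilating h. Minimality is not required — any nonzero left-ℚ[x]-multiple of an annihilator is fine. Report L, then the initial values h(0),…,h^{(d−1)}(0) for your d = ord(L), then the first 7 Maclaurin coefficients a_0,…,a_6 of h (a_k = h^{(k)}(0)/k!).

f: a_k = 0, 4, 0, -16/3, 0, 64/5, 0, …
g: a_k = 0, 12, 0, -64, 0, 3072/5, 0, …
L₀ := L_f ⊗_s L_g (sym. prod.), ord ≤ 4.
L = (-1536·x - 51200·x^3 - 262144·x^5 + 655360·x^7 + 6291456·x^9)·Dx + (-80 - 6592·x^2 - 92160·x^4 - 229376·x^6 + 2293760·x^8 + 9437184·x^10)·Dx^2 + (-160·x - 4480·x^3 - 30720·x^5 + 69632·x^7 + 1310720·x^9 + 3145728·x^11)·Dx^3 + (-1 - 40·x^2 - 464·x^4 + 29696·x^8 + 163840·x^10 + 262144·x^12)·Dx^4  (order 4).
h: a_k = 0, 0, 48, 0, -320, 0, 44288/15, …
ICs: h(0) = 0, h′(0) = 0, h′′(0) = 96, h′′′(0) = 0.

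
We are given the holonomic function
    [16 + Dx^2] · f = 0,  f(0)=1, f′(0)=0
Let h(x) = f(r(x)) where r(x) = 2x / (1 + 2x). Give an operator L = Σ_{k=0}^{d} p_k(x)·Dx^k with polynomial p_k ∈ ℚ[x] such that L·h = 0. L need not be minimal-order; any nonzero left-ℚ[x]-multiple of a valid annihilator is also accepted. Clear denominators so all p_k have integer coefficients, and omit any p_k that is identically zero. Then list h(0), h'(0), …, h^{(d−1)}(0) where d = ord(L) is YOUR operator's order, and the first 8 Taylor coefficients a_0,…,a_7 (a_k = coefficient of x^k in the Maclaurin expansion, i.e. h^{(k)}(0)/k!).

f: a_k = 1, 0, -8, 0, 32/3, 0, -256/45, 0, …
Change of var in L_f (x↦r) gives L₀.
L = 64 + (4 + 24·x + 48·x^2 + 32·x^3)·Dx + (1 + 8·x + 24·x^2 + 32·x^3 + 16·x^4)·Dx^2  (order 2).
h: a_k = 1, 0, -32, 128, -640/3, -1024/3, 175616/45, -83968/5, …
ICs: h(0) = 1, h′(0) = 0.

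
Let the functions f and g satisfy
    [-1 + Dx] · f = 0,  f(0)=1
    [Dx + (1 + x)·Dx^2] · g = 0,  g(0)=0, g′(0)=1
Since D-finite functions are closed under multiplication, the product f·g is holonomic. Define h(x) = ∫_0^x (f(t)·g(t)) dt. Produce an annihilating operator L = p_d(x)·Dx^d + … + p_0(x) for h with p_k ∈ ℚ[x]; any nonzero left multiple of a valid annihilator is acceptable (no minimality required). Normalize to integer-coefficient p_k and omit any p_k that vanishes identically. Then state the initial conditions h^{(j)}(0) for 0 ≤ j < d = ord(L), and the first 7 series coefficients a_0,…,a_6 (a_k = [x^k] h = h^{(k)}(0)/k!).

f: a_k = 1, 1, 1/2, 1/6, 1/24, 1/120, 1/720, …
g: a_k = 0, 1, -1/2, 1/3, -1/4, 1/5, -1/6, …
h₀=f·g: eliminate ⇒ L₀, order ≤ 1·2.
h=∫₀ˣh₀: take L = L₀·Dx.
L = x·Dx + (-1 - 2·x)·Dx^2 + (1 + x)·Dx^3  (order 3).
h: a_k = 0, 0, 1/2, 1/6, 1/12, 0, 1/80, …
ICs: h(0) = 0, h′(0) = 0, h′′(0) = 1.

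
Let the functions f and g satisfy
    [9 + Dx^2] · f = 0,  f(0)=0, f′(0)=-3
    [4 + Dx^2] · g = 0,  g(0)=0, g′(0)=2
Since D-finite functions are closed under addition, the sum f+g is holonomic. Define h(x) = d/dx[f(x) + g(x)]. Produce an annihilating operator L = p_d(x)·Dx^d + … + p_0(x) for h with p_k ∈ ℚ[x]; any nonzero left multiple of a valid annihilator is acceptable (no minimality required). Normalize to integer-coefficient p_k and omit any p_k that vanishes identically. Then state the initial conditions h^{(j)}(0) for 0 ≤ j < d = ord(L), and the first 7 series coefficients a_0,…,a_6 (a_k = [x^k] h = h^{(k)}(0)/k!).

L = 36 + 13·Dx^2 + Dx^4  (order 4).
h: a_k = -1, 0, 19/2, 0, -211/24, 0, 2059/720, …
ICs: h(0) = -1, h′(0) = 0, h′′(0) = 19, h′′′(0) = 0.

f: a_k = 0, -3, 0, 9/2, 0, -81/40, 0, …
g: a_k = 0, 2, 0, -4/3, 0, 4/15, 0, …
Weyl lclm of L_f,L_g ⇒ L₀ (ord ≤ 4).
h=h₀': d/dx-closure on L₀ ⇒ L.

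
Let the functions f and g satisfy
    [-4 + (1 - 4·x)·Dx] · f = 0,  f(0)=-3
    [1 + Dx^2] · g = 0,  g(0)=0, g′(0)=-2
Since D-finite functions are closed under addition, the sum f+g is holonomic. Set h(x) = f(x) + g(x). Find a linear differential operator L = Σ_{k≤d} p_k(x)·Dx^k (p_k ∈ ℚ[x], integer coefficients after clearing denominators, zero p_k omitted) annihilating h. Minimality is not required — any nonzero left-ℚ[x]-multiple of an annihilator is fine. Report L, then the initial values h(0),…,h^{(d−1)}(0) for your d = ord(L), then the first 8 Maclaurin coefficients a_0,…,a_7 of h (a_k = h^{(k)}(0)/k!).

L = (388 - 32·x + 64·x^2) + (-33 + 140·x - 48·x^2 + 64·x^3)·Dx + (388 - 32·x + 64·x^2)·Dx^2 + (-33 + 140·x - 48·x^2 + 64·x^3)·Dx^3  (order 3).
h: a_k = -3, -14, -48, -575/3, -768, -184321/60, -12288, -123863039/2520, …
ICs: h(0) = -3, h′(0) = -14, h′′(0) = -96.

f: a_k = -3, -12, -48, -192, -768, -3072, -12288, -49152, …
g: a_k = 0, -2, 0, 1/3, 0, -1/60, 0, 1/2520, …
Sum ⇒ L₀ = lclm(L_f,L_g) in ℚ(x)⟨Dx⟩.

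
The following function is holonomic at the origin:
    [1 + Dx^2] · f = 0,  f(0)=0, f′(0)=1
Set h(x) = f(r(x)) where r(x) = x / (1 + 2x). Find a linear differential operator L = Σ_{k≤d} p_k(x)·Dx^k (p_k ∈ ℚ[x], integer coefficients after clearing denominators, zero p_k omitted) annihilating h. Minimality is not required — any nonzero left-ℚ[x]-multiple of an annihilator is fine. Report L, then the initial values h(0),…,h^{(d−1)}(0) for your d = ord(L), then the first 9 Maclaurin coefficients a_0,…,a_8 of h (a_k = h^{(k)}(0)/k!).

L = 1 + (4 + 24·x + 48·x^2 + 32·x^3)·Dx + (1 + 8·x + 24·x^2 + 32·x^3 + 16·x^4)·Dx^2  (order 2).
h: a_k = 0, 1, -2, 23/6, -7, 1441/120, -75/4, 123479/5040, -6599/360, …
ICs: h(0) = 0, h′(0) = 1.

f: a_k = 0, 1, 0, -1/6, 0, 1/120, 0, -1/5040, 0, …
L₀ from L_f via x↦r, Dx↦r'^{-1}Dx.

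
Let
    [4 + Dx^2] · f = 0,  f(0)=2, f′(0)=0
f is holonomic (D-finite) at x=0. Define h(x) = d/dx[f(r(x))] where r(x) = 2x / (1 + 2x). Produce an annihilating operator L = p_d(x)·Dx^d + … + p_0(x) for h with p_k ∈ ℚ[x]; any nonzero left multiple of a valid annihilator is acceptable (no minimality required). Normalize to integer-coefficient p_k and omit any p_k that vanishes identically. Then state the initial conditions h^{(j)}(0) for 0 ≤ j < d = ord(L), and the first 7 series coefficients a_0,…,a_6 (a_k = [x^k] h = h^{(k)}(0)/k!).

f: a_k = 2, 0, -4, 0, 4/3, 0, -8/45, …
h₀=f(r): pull back L_f along r ⇒ L₀.
h₀' ⇒ L via d/dx closure of L₀.
L = (40 + 96·x + 96·x^2) + (12 + 72·x + 144·x^2 + 96·x^3)·Dx + (1 + 8·x + 24·x^2 + 32·x^3 + 16·x^4)·Dx^2  (order 2).
h: a_k = 0, -32, 192, -2048/3, 5120/3, -39424/15, -7168/5, …
ICs: h(0) = 0, h′(0) = -32.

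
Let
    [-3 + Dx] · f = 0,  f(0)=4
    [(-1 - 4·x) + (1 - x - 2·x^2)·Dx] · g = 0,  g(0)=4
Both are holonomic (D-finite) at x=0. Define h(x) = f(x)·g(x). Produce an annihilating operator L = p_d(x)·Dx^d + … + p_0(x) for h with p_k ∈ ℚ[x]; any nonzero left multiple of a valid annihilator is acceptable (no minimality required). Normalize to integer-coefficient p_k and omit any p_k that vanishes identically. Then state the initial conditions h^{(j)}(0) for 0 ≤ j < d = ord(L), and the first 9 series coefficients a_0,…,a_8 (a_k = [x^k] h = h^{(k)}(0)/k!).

f: a_k = 4, 12, 18, 18, 27/2, 81/10, 81/20, 243/140, 729/1120, …
g: a_k = 4, 4, 12, 20, 44, 84, 172, 340, 684, …
L₀ := L_f ⊗_s L_g (sym. prod.), ord ≤ 1.
L = (4 + x - 6·x^2) + (-1 + x + 2·x^2)·Dx  (order 1).
h: a_k = 16, 64, 168, 368, 758, 7632/5, 15293/5, 214142/35, 3426681/280, …
ICs: h(0) = 16.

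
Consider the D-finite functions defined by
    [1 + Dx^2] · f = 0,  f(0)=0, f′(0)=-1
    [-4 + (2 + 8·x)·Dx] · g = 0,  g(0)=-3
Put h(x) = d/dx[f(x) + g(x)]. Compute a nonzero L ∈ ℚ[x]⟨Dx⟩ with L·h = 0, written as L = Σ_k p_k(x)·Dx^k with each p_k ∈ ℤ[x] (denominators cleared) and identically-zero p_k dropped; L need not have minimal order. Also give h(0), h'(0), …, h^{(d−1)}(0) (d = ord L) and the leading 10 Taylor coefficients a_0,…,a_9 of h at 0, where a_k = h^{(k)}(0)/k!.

f: a_k = 0, -1, 0, 1/6, 0, -1/120, 0, 1/5040, 0, -1/362880, …
g: a_k = -3, -6, 6, -12, 30, -84, 252, -792, 2574, -8580, …
Sum ⇒ L₀ = lclm(L_f,L_g) in ℚ(x)⟨Dx⟩.
h₀' ⇒ L via d/dx closure of L₀.
L = (-122 - 16·x - 32·x^2) + (-13 - 60·x - 48·x^2 - 64·x^3)·Dx + (-122 - 16·x - 32·x^2)·Dx^2 + (-13 - 60·x - 48·x^2 - 64·x^3)·Dx^3  (order 3).
h: a_k = -7, 12, -71/2, 120, -10081/24, 1512, -3991679/720, 20592, -3113510401/40320, 291720, …
ICs: h(0) = -7, h′(0) = 12, h′′(0) = -71.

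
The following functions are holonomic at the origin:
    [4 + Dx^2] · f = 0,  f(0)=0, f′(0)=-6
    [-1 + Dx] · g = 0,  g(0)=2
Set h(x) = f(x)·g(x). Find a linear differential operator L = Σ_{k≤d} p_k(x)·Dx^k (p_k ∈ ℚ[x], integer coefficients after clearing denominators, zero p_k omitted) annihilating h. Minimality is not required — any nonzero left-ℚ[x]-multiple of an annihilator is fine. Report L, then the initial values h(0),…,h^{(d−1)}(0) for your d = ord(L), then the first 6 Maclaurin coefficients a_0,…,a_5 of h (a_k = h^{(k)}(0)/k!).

L = 5 - 2·Dx + Dx^2  (order 2).
h: a_k = 0, -12, -12, 2, 6, 19/10, …
ICs: h(0) = 0, h′(0) = -12.

f: a_k = 0, -6, 0, 4, 0, -4/5, …
g: a_k = 2, 2, 1, 1/3, 1/12, 1/60, …
h₀=f·g: eliminate ⇒ L₀, order ≤ 2·1.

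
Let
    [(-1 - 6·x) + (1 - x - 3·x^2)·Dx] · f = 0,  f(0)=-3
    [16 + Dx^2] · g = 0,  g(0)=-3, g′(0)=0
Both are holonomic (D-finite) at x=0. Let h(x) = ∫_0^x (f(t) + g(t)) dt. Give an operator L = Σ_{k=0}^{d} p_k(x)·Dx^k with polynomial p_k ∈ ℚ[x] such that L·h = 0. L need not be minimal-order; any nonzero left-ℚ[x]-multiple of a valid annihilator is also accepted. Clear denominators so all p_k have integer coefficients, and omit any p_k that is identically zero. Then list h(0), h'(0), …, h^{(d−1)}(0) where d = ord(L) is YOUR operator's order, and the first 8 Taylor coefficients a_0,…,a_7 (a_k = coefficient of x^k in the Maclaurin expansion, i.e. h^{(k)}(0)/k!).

f: a_k = -3, -3, -12, -21, -57, -120, -291, -651, …
g: a_k = -3, 0, 24, 0, -32, 0, 256/15, 0, …
Weyl lclm of L_f,L_g ⇒ L₀ (ord ≤ 3).
∫: right-multiply L₀ by Dx.
L = (464 + 2816·x + 416·x^2 + 2112·x^3 + 5760·x^4 + 6912·x^5)·Dx + (-192 + 304·x + 672·x^2 - 1312·x^3 - 1008·x^4 + 3456·x^5 + 3456·x^6)·Dx^2 + (29 + 176·x + 26·x^2 + 132·x^3 + 360·x^4 + 432·x^5)·Dx^3 + (-12 + 19·x + 42·x^2 - 82·x^3 - 63·x^4 + 216·x^5 + 216·x^6)·Dx^4  (order 4).
h: a_k = 0, -6, -3/2, 4, -21/4, -89/5, -20, -587/15, …
ICs: h(0) = 0, h′(0) = -6, h′′(0) = -3, h′′′(0) = 24.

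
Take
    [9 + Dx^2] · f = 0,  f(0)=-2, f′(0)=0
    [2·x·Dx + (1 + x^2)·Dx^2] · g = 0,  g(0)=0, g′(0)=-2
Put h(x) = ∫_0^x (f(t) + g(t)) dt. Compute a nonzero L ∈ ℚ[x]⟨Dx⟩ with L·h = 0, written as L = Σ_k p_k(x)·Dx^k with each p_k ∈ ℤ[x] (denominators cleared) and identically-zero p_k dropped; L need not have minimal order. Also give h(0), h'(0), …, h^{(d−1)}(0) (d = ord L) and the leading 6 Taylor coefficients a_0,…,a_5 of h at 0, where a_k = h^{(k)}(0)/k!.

f: a_k = -2, 0, 9, 0, -27/4, 0, …
g: a_k = 0, -2, 0, 2/3, 0, -2/5, …
L₀ := lclm(L_f,L_g); ord L₀ ≤ 2+2.
∫: right-multiply L₀ by Dx.
L = (-54·x + 540·x^3 + 162·x^5)·Dx^2 + (63 + 279·x^2 + 297·x^4 + 81·x^6)·Dx^3 + (-6·x + 60·x^3 + 18·x^5)·Dx^4 + (7 + 31·x^2 + 33·x^4 + 9·x^6)·Dx^5  (order 5).
h: a_k = 0, -2, -1, 3, 1/6, -27/20, …
ICs: h(0) = 0, h′(0) = -2, h′′(0) = -2, h′′′(0) = 18, h′′′′(0) = 4.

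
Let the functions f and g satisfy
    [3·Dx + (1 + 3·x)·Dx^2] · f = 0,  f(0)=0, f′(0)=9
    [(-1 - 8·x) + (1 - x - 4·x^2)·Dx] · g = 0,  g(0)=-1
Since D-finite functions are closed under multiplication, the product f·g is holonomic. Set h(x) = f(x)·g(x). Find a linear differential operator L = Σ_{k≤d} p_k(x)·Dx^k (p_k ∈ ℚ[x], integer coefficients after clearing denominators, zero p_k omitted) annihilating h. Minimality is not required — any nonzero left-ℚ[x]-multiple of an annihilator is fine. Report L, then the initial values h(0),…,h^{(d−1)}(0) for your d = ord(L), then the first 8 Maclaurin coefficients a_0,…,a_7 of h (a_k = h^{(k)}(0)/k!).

f: a_k = 0, 9, -27/2, 27, -243/4, 729/5, -729/2, 6561/7, …
g: a_k = -1, -1, -5, -9, -29, -65, -181, -441, …
h₀=f·g: eliminate ⇒ L₀, order ≤ 2·1.
L = (11 + 48·x) + (-1 + 25·x + 60·x^2)·Dx + (-1 - 2·x + 7·x^2 + 12·x^3)·Dx^2  (order 2).
h: a_k = 0, -9, 9/2, -117/2, 81/4, -7191/20, 1719/20, -64107/28, …
ICs: h(0) = 0, h′(0) = -9.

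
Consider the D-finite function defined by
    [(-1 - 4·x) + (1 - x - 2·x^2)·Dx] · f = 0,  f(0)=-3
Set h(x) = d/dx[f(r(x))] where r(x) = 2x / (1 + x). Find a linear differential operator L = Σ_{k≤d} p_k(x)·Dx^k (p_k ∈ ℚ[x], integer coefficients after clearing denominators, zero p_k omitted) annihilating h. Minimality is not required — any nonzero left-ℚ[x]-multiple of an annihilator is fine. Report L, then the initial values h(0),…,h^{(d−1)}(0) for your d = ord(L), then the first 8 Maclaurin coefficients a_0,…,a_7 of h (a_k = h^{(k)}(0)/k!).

f: a_k = -3, -3, -9, -15, -33, -63, -129, -255, …
L₀ from L_f via x↦r, Dx↦r'^{-1}Dx.
h=h₀': d/dx-closure on L₀ ⇒ L.
L = (10 + 54·x + 270·x^2 + 162·x^3) + (-1 - 10·x + 90·x^3 + 81·x^4)·Dx  (order 1).
h: a_k = -6, -60, -162, -1080, -2430, -14580, -30618, -174960, …
ICs: h(0) = -6.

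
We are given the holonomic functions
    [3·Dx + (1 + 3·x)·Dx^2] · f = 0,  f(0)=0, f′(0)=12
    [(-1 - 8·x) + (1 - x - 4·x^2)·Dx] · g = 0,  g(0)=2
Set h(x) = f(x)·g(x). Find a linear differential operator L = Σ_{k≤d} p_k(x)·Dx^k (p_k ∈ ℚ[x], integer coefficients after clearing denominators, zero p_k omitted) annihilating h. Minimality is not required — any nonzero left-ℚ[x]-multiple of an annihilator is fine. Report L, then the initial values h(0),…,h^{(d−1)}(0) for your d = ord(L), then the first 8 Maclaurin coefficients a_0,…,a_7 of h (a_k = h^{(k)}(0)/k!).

f: a_k = 0, 12, -18, 36, -81, 972/5, -486, 8748/7, …
g: a_k = 2, 2, 10, 18, 58, 130, 362, 882, …
f·g: L₀ = L_f ⊗_s L_g, ord ≤ 2·1.
L = (11 + 48·x) + (-1 + 25·x + 60·x^2)·Dx + (-1 - 2·x + 7·x^2 + 12·x^3)·Dx^2  (order 2).
h: a_k = 0, 24, -12, 156, -54, 4794/5, -1146/5, 42738/7, …
ICs: h(0) = 0, h′(0) = 24.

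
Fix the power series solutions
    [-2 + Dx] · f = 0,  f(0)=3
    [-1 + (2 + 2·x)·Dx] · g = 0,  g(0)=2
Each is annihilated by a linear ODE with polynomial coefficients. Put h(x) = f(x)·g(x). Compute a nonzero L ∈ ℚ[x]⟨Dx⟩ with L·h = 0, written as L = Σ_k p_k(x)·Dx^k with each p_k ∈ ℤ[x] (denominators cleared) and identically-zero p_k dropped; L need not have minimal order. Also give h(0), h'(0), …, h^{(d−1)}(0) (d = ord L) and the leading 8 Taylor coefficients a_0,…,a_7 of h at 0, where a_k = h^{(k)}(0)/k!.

f: a_k = 3, 6, 6, 4, 2, 4/5, 4/15, 8/105, …
g: a_k = 2, 1, -1/4, 1/8, -5/64, 7/128, -21/512, 33/1024, …
L₀ := L_f ⊗_s L_g (sym. prod.), ord ≤ 1.
L = (-5 - 4·x) + (2 + 2·x)·Dx  (order 1).
h: a_k = 6, 15, 69/4, 103/8, 449/64, 1949/640, 1643/1536, 36047/107520, …
ICs: h(0) = 6.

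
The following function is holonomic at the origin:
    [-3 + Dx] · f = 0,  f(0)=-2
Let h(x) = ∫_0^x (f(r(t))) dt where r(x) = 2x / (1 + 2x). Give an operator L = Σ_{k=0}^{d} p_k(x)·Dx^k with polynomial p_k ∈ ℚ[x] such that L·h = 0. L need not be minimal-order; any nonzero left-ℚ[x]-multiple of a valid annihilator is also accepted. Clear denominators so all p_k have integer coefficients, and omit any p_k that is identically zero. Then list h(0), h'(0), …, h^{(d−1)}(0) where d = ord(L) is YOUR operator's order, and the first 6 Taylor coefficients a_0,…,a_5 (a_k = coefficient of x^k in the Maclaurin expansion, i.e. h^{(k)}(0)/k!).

f: a_k = -2, -6, -9, -9, -27/4, -81/20, …
Substitute x→r, Dx→(1/r')Dx; clear ⇒ L₀.
h=∫₀ˣh₀: take L = L₀·Dx.
L = -6·Dx + (1 + 4·x + 4·x^2)·Dx^2  (order 2).
h: a_k = 0, -2, -6, -4, 6, -12/5, …
ICs: h(0) = 0, h′(0) = -2.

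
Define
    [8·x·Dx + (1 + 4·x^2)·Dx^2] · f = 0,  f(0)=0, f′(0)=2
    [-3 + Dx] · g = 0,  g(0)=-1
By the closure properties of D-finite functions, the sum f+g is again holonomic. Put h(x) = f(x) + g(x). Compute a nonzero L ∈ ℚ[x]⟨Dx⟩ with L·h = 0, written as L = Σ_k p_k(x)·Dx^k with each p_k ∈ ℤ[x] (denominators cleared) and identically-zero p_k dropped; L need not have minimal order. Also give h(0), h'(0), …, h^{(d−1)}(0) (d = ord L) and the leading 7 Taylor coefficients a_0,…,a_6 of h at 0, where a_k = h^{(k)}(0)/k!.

f: a_k = 0, 2, 0, -8/3, 0, 32/5, 0, …
g: a_k = -1, -3, -9/2, -9/2, -27/8, -81/40, -81/80, …
f+g: L₀ = lclm(L_f,L_g), ord ≤ 2+1.
L = (24 - 72·x - 288·x^2 - 288·x^3)·Dx + (-17 + 24·x^2 - 144·x^4)·Dx^2 + (3 + 8·x + 24·x^2 + 32·x^3 + 48·x^4)·Dx^3  (order 3).
h: a_k = -1, -1, -9/2, -43/6, -27/8, 35/8, -81/80, …
ICs: h(0) = -1, h′(0) = -1, h′′(0) = -9.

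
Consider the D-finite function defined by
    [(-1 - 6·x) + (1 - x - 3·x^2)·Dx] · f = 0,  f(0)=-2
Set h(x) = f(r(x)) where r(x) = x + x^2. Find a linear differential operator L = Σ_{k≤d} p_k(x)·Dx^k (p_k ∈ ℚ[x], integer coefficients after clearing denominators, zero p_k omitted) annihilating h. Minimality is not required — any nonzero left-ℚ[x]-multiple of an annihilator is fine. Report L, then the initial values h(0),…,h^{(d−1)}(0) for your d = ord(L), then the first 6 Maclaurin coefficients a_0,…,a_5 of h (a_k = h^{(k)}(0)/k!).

L = (1 + 8·x + 18·x^2 + 12·x^3) + (-1 + x + 4·x^2 + 6·x^3 + 3·x^4)·Dx  (order 1).
h: a_k = -2, -2, -10, -30, -88, -274, …
ICs: h(0) = -2.

f: a_k = -2, -2, -8, -14, -38, -80, …
h₀=f(r): pull back L_f along r ⇒ L₀.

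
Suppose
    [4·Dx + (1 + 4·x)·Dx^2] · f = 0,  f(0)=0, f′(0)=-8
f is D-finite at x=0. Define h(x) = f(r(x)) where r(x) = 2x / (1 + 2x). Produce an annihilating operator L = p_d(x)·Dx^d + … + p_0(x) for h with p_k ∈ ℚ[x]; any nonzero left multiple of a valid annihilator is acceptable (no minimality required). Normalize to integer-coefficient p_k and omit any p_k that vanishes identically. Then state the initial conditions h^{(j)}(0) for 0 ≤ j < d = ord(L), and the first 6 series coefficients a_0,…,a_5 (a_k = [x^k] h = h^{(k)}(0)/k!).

L = (12 + 40·x)·Dx + (1 + 12·x + 20·x^2)·Dx^2  (order 2).
h: a_k = 0, -16, 96, -1984/3, 4992, -199936/5, …
ICs: h(0) = 0, h′(0) = -16.

f: a_k = 0, -8, 16, -128/3, 128, -2048/5, …
Substitute x→r, Dx→(1/r')Dx; clear ⇒ L₀.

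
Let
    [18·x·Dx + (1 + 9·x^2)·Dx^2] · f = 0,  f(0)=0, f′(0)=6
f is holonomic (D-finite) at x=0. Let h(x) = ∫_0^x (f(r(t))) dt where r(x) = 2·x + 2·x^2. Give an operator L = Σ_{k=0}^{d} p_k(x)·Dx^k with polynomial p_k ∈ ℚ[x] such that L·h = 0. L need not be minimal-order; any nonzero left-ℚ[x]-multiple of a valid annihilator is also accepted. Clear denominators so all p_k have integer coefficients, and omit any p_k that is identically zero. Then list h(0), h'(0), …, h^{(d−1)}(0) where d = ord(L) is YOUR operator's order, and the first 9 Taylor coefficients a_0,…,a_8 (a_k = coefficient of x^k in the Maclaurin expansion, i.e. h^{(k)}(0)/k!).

L = (-2 + 72·x + 288·x^2 + 432·x^3 + 216·x^4)·Dx^2 + (1 + 2·x + 36·x^2 + 144·x^3 + 180·x^4 + 72·x^5)·Dx^3  (order 3).
h: a_k = 0, 0, 6, 4, -36, -432/5, 2232/5, 15408/7, -42768/7, …
ICs: h(0) = 0, h′(0) = 0, h′′(0) = 12.

f: a_k = 0, 6, 0, -18, 0, 486/5, 0, -4374/7, 0, …
Substitute x→r, Dx→(1/r')Dx; clear ⇒ L₀.
h=∫h₀ ⇒ L = L₀·Dx.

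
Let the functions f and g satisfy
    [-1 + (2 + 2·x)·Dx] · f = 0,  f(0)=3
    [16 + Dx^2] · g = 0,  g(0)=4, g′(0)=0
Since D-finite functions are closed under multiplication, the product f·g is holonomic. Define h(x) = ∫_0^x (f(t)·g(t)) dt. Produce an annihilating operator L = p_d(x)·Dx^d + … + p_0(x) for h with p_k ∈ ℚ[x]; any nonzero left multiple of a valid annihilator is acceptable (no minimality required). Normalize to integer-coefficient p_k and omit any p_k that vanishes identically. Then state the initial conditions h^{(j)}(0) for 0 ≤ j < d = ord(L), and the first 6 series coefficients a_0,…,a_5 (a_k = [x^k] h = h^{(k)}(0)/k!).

L = (67 + 128·x + 64·x^2)·Dx + (-4 - 4·x)·Dx^2 + (4 + 8·x + 4·x^2)·Dx^3  (order 3).
h: a_k = 0, 12, 3, -65/2, -189/16, 893/32, …
ICs: h(0) = 0, h′(0) = 12, h′′(0) = 6.

f: a_k = 3, 3/2, -3/8, 3/16, -15/128, 21/256, …
g: a_k = 4, 0, -32, 0, 128/3, 0, …
f·g: L₀ = L_f ⊗_s L_g, ord ≤ 1·2.
h=∫h₀ ⇒ L = L₀·Dx.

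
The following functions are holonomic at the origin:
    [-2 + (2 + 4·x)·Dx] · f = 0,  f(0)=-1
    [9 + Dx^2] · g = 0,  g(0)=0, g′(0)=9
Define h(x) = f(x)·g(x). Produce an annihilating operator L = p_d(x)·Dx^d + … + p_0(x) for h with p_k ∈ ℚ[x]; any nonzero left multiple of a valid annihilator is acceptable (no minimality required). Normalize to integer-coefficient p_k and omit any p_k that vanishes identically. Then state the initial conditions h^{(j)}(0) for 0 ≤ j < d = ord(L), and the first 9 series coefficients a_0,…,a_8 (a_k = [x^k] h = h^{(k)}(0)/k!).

f: a_k = -1, -1, 1/2, -1/2, 5/8, -7/8, 21/16, -33/16, 429/128, …
g: a_k = 0, 9, 0, -27/2, 0, 243/40, 0, -729/560, 0, …
Sym-product of L_f,L_g gives L₀ (≤ ord 2).
L = (12 + 36·x + 36·x^2) + (-2 - 4·x)·Dx + (1 + 4·x + 4·x^2)·Dx^2  (order 2).
h: a_k = 0, -9, -9, 18, 9, -36/5, -36/5, 54/7, -297/35, …
ICs: h(0) = 0, h′(0) = -9.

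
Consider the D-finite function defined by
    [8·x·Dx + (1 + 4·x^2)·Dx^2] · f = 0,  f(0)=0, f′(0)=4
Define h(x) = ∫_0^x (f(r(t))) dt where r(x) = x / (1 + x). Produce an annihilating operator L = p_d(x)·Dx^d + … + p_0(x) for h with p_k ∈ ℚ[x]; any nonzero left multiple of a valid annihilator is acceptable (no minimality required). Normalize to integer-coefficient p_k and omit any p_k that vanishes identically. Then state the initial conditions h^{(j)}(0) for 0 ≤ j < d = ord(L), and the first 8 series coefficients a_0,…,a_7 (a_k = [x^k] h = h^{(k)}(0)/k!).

L = (2 + 10·x)·Dx^2 + (1 + 2·x + 5·x^2)·Dx^3  (order 3).
h: a_k = 0, 0, 2, -4/3, -1/3, 12/5, -38/15, -44/21, …
ICs: h(0) = 0, h′(0) = 0, h′′(0) = 4.

f: a_k = 0, 4, 0, -16/3, 0, 64/5, 0, -256/7, …
Change of var in L_f (x↦r) gives L₀.
∫: right-multiply L₀ by Dx.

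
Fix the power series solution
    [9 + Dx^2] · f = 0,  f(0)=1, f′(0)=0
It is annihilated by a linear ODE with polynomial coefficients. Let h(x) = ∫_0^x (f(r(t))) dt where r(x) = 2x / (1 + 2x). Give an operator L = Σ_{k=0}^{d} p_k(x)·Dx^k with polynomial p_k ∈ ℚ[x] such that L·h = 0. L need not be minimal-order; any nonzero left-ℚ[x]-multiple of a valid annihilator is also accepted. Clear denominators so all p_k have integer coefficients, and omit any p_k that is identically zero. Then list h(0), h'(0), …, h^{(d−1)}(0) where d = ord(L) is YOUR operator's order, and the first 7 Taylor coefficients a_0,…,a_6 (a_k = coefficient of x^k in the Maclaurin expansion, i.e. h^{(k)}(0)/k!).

L = 36·Dx + (4 + 24·x + 48·x^2 + 32·x^3)·Dx^2 + (1 + 8·x + 24·x^2 + 32·x^3 + 16·x^4)·Dx^3  (order 3).
h: a_k = 0, 1, 0, -6, 18, -162/5, 24, …
ICs: h(0) = 0, h′(0) = 1, h′′(0) = 0.

f: a_k = 1, 0, -9/2, 0, 27/8, 0, -81/80, …
f∘r: x↦r, Dx↦Dx/r' in L_f ⇒ L₀.
Integrate: L := L₀·Dx.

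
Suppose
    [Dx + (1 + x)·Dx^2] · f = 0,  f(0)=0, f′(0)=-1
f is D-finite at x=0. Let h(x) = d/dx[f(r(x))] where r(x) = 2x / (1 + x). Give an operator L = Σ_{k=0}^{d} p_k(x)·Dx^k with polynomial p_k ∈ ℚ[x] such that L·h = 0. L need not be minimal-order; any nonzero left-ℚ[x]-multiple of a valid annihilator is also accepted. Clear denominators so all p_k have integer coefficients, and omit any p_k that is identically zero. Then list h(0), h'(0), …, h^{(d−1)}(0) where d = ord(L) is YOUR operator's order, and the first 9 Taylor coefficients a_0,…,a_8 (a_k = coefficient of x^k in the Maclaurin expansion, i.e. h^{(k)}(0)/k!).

f: a_k = 0, -1, 1/2, -1/3, 1/4, -1/5, 1/6, -1/7, 1/8, …
h₀=f(r): pull back L_f along r ⇒ L₀.
Differentiate: ansatz ord ≤ ord L₀ ⇒ L.
L = (4 + 6·x) + (1 + 4·x + 3·x^2)·Dx  (order 1).
h: a_k = -2, 8, -26, 80, -242, 728, -2186, 6560, -19682, …
ICs: h(0) = -2.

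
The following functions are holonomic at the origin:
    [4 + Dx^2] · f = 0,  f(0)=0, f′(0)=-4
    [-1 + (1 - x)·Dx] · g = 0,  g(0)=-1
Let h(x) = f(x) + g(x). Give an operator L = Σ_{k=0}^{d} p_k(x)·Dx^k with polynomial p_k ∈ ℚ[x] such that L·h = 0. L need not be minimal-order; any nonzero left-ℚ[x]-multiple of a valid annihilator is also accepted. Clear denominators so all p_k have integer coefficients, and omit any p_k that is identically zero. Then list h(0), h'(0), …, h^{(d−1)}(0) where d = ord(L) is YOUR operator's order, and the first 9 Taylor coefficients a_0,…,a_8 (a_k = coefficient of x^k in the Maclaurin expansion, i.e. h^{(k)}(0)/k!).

f: a_k = 0, -4, 0, 8/3, 0, -8/15, 0, 16/315, 0, …
g: a_k = -1, -1, -1, -1, -1, -1, -1, -1, -1, …
h₀=f+g: left-lcm gives L₀, ord ≤ 3.
L = (-20 + 16·x - 8·x^2) + (12 - 28·x + 24·x^2 - 8·x^3)·Dx + (-5 + 4·x - 2·x^2)·Dx^2 + (3 - 7·x + 6·x^2 - 2·x^3)·Dx^3  (order 3).
h: a_k = -1, -5, -1, 5/3, -1, -23/15, -1, -299/315, -1, …
ICs: h(0) = -1, h′(0) = -5, h′′(0) = -2.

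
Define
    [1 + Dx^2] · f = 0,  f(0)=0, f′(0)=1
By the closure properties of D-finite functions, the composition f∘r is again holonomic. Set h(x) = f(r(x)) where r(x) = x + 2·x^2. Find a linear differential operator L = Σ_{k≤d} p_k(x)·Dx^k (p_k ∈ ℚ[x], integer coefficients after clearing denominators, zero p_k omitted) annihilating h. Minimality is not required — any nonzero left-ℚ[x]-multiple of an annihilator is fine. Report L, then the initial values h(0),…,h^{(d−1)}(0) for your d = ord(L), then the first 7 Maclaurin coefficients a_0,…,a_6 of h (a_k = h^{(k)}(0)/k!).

f: a_k = 0, 1, 0, -1/6, 0, 1/120, 0, …
Substitute x→r, Dx→(1/r')Dx; clear ⇒ L₀.
L = (1 + 12·x + 48·x^2 + 64·x^3) - 4·Dx + (1 + 4·x)·Dx^2  (order 2).
h: a_k = 0, 1, 2, -1/6, -1, -239/120, -5/4, …
ICs: h(0) = 0, h′(0) = 1.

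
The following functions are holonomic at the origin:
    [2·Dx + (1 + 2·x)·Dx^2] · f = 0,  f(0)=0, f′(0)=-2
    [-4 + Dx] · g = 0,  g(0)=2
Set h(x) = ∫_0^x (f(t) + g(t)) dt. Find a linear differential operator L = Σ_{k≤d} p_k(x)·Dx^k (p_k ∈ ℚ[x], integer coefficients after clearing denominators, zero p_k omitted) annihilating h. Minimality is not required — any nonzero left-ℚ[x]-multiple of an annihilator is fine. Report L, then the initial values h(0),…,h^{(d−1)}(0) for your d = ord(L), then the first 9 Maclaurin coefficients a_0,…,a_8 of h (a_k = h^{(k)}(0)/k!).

L = (-32 - 32·x)·Dx^2 + (-4 - 32·x - 32·x^2)·Dx^3 + (3 + 10·x + 8·x^2)·Dx^4  (order 4).
h: a_k = 0, 2, 3, 6, 14/3, 76/15, 16/9, 992/315, -464/315, …
ICs: h(0) = 0, h′(0) = 2, h′′(0) = 6, h′′′(0) = 36.

f: a_k = 0, -2, 2, -8/3, 4, -32/5, 32/3, -128/7, 32, …
g: a_k = 2, 8, 16, 64/3, 64/3, 256/15, 512/45, 2048/315, 1024/315, …
L₀ := lclm(L_f,L_g); ord L₀ ≤ 2+1.
Integrate: L := L₀·Dx.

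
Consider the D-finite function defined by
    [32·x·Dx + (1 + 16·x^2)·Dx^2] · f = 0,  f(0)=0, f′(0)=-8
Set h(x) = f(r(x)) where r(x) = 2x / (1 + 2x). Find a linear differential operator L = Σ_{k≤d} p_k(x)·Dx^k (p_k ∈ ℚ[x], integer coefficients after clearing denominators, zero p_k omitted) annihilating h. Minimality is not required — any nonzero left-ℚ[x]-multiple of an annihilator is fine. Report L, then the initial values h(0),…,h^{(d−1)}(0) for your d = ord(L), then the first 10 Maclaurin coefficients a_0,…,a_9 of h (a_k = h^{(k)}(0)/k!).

L = (4 + 136·x)·Dx + (1 + 4·x + 68·x^2)·Dx^2  (order 2).
h: a_k = 0, -16, 32, 832/3, -1920, -25856/5, 312832/3, -744448/7, -4945920, 208891904/9, …
ICs: h(0) = 0, h′(0) = -16.

f: a_k = 0, -8, 0, 128/3, 0, -2048/5, 0, 32768/7, 0, -524288/9, …
L₀ from L_f via x↦r, Dx↦r'^{-1}Dx.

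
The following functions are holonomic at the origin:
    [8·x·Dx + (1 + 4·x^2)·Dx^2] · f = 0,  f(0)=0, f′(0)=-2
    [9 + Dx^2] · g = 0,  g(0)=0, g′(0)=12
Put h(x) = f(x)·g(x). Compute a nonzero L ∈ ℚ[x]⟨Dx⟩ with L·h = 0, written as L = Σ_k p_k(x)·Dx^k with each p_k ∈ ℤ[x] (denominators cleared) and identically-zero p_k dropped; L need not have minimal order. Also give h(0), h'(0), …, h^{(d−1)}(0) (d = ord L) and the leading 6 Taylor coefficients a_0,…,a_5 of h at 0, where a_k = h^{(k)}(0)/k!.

f: a_k = 0, -2, 0, 8/3, 0, -32/5, …
g: a_k = 0, 12, 0, -18, 0, 81/10, …
L₀ := L_f ⊗_s L_g (sym. prod.), ord ≤ 4.
L = (2925 + 31536·x^2 + 95904·x^4 + 186624·x^6 + 186624·x^8) + (2448·x + 20160·x^3 + 62208·x^5 + 82944·x^7)·Dx + (442 + 5088·x^2 + 19008·x^4 + 41472·x^6 + 41472·x^8)·Dx^2 + (272·x + 2240·x^3 + 6912·x^5 + 9216·x^7)·Dx^3 + (13 + 176·x^2 + 928·x^4 + 2304·x^6 + 2304·x^8)·Dx^4  (order 4).
h: a_k = 0, 0, -24, 0, 68, 0, …
ICs: h(0) = 0, h′(0) = 0, h′′(0) = -48, h′′′(0) = 0.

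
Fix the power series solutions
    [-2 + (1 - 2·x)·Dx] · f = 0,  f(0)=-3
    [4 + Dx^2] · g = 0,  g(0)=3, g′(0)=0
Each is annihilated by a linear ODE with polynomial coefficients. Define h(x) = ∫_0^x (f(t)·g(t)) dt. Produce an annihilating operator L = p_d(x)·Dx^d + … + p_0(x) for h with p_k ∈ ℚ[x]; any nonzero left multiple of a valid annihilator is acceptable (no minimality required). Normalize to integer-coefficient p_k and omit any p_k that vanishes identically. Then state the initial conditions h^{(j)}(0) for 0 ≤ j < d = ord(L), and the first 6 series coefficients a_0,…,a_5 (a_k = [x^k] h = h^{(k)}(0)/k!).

f: a_k = -3, -6, -12, -24, -48, -96, …
g: a_k = 3, 0, -6, 0, 2, 0, …
f·g: L₀ = L_f ⊗_s L_g, ord ≤ 1·2.
h=∫₀ˣh₀: take L = L₀·Dx.
L = (-4 + 8·x)·Dx + 4·Dx^2 + (-1 + 2·x)·Dx^3  (order 3).
h: a_k = 0, -9, -9, -6, -9, -78/5, …
ICs: h(0) = 0, h′(0) = -9, h′′(0) = -18.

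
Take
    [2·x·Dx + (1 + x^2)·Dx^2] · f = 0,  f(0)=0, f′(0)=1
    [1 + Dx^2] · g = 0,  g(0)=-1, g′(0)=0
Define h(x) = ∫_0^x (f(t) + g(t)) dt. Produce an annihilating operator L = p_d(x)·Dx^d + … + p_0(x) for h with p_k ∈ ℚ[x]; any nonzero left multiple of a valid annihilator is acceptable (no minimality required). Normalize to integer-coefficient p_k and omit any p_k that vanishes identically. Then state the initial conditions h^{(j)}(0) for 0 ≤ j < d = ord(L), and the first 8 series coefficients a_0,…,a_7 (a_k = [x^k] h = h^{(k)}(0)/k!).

L = (-22·x + 28·x^3 + 2·x^5)·Dx^2 + (-1 + 7·x^2 + 9·x^4 + x^6)·Dx^3 + (-22·x + 28·x^3 + 2·x^5)·Dx^4 + (-1 + 7·x^2 + 9·x^4 + x^6)·Dx^5  (order 5).
h: a_k = 0, -1, 1/2, 1/6, -1/12, -1/120, 1/30, 1/5040, …
ICs: h(0) = 0, h′(0) = -1, h′′(0) = 1, h′′′(0) = 1, h′′′′(0) = -2.

f: a_k = 0, 1, 0, -1/3, 0, 1/5, 0, -1/7, …
g: a_k = -1, 0, 1/2, 0, -1/24, 0, 1/720, 0, …
h₀=f+g: left-lcm gives L₀, ord ≤ 4.
h=∫h₀ ⇒ L = L₀·Dx.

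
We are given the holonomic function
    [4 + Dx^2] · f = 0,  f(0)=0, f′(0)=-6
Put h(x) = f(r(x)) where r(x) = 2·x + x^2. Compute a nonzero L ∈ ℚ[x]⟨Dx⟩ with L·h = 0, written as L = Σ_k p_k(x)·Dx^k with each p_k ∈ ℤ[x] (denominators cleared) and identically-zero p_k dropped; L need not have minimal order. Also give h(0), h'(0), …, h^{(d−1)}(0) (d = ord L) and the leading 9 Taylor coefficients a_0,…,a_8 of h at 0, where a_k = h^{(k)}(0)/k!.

f: a_k = 0, -6, 0, 4, 0, -4/5, 0, 8/105, 0, …
Substitute x→r, Dx→(1/r')Dx; clear ⇒ L₀.
L = (16 + 48·x + 48·x^2 + 16·x^3) - Dx + (1 + x)·Dx^2  (order 2).
h: a_k = 0, -12, -6, 32, 48, -8/5, -60, -5696/105, 32/15, …
ICs: h(0) = 0, h′(0) = -12.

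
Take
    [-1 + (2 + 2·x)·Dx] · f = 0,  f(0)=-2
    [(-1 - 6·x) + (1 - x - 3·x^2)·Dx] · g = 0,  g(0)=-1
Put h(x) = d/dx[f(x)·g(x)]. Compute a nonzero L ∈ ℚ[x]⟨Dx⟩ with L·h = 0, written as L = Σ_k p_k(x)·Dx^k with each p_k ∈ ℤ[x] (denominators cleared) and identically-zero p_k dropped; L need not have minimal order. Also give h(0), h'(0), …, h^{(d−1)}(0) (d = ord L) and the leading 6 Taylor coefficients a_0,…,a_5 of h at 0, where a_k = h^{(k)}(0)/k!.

f: a_k = -2, -1, 1/4, -1/8, 5/64, -7/128, …
g: a_k = -1, -1, -4, -7, -19, -40, …
Product ⇒ symmetric product L₀, ord ≤ 1.
h₀' ⇒ L via d/dx closure of L₀.
L = (35 + 162·x + 381·x^2 + 390·x^3 + 135·x^4) + (-6 - 26·x + 6·x^2 + 122·x^3 + 150·x^4 + 54·x^5)·Dx  (order 1).
h: a_k = 3, 35/2, 429/8, 2819/16, 62545/128, 353013/256, …
ICs: h(0) = 3.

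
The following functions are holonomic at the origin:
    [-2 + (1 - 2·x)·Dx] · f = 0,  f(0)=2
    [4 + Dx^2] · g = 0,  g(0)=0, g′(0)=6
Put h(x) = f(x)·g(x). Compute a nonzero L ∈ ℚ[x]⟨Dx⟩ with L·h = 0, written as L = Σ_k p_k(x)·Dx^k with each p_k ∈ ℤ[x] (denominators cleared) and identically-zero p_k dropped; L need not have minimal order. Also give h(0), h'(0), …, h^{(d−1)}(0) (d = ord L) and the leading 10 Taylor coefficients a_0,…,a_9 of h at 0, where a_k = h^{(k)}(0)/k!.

L = (-4 + 8·x) + 4·Dx + (-1 + 2·x)·Dx^2  (order 2).
h: a_k = 0, 12, 24, 40, 80, 808/5, 1616/5, 67856/105, 135712/105, 2442824/945, …
ICs: h(0) = 0, h′(0) = 12.

f: a_k = 2, 4, 8, 16, 32, 64, 128, 256, 512, 1024, …
g: a_k = 0, 6, 0, -4, 0, 4/5, 0, -8/105, 0, 4/945, …
L₀ := L_f ⊗_s L_g (sym. prod.), ord ≤ 2.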